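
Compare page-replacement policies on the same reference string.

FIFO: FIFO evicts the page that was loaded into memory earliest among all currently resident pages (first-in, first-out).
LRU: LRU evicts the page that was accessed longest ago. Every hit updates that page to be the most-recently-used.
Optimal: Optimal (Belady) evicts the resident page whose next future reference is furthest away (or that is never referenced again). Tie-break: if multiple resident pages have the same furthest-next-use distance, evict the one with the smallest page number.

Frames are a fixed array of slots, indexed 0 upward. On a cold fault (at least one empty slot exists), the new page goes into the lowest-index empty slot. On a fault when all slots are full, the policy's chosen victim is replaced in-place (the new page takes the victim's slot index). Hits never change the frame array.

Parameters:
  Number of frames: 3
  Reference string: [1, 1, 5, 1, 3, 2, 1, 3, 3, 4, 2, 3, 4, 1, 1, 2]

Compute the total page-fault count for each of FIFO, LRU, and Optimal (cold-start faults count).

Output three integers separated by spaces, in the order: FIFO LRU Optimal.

Answer: 8 8 6

Derivation:
--- FIFO ---
  step 0: ref 1 -> FAULT, frames=[1,-,-] (faults so far: 1)
  step 1: ref 1 -> HIT, frames=[1,-,-] (faults so far: 1)
  step 2: ref 5 -> FAULT, frames=[1,5,-] (faults so far: 2)
  step 3: ref 1 -> HIT, frames=[1,5,-] (faults so far: 2)
  step 4: ref 3 -> FAULT, frames=[1,5,3] (faults so far: 3)
  step 5: ref 2 -> FAULT, evict 1, frames=[2,5,3] (faults so far: 4)
  step 6: ref 1 -> FAULT, evict 5, frames=[2,1,3] (faults so far: 5)
  step 7: ref 3 -> HIT, frames=[2,1,3] (faults so far: 5)
  step 8: ref 3 -> HIT, frames=[2,1,3] (faults so far: 5)
  step 9: ref 4 -> FAULT, evict 3, frames=[2,1,4] (faults so far: 6)
  step 10: ref 2 -> HIT, frames=[2,1,4] (faults so far: 6)
  step 11: ref 3 -> FAULT, evict 2, frames=[3,1,4] (faults so far: 7)
  step 12: ref 4 -> HIT, frames=[3,1,4] (faults so far: 7)
  step 13: ref 1 -> HIT, frames=[3,1,4] (faults so far: 7)
  step 14: ref 1 -> HIT, frames=[3,1,4] (faults so far: 7)
  step 15: ref 2 -> FAULT, evict 1, frames=[3,2,4] (faults so far: 8)
  FIFO total faults: 8
--- LRU ---
  step 0: ref 1 -> FAULT, frames=[1,-,-] (faults so far: 1)
  step 1: ref 1 -> HIT, frames=[1,-,-] (faults so far: 1)
  step 2: ref 5 -> FAULT, frames=[1,5,-] (faults so far: 2)
  step 3: ref 1 -> HIT, frames=[1,5,-] (faults so far: 2)
  step 4: ref 3 -> FAULT, frames=[1,5,3] (faults so far: 3)
  step 5: ref 2 -> FAULT, evict 5, frames=[1,2,3] (faults so far: 4)
  step 6: ref 1 -> HIT, frames=[1,2,3] (faults so far: 4)
  step 7: ref 3 -> HIT, frames=[1,2,3] (faults so far: 4)
  step 8: ref 3 -> HIT, frames=[1,2,3] (faults so far: 4)
  step 9: ref 4 -> FAULT, evict 2, frames=[1,4,3] (faults so far: 5)
  step 10: ref 2 -> FAULT, evict 1, frames=[2,4,3] (faults so far: 6)
  step 11: ref 3 -> HIT, frames=[2,4,3] (faults so far: 6)
  step 12: ref 4 -> HIT, frames=[2,4,3] (faults so far: 6)
  step 13: ref 1 -> FAULT, evict 2, frames=[1,4,3] (faults so far: 7)
  step 14: ref 1 -> HIT, frames=[1,4,3] (faults so far: 7)
  step 15: ref 2 -> FAULT, evict 3, frames=[1,4,2] (faults so far: 8)
  LRU total faults: 8
--- Optimal ---
  step 0: ref 1 -> FAULT, frames=[1,-,-] (faults so far: 1)
  step 1: ref 1 -> HIT, frames=[1,-,-] (faults so far: 1)
  step 2: ref 5 -> FAULT, frames=[1,5,-] (faults so far: 2)
  step 3: ref 1 -> HIT, frames=[1,5,-] (faults so far: 2)
  step 4: ref 3 -> FAULT, frames=[1,5,3] (faults so far: 3)
  step 5: ref 2 -> FAULT, evict 5, frames=[1,2,3] (faults so far: 4)
  step 6: ref 1 -> HIT, frames=[1,2,3] (faults so far: 4)
  step 7: ref 3 -> HIT, frames=[1,2,3] (faults so far: 4)
  step 8: ref 3 -> HIT, frames=[1,2,3] (faults so far: 4)
  step 9: ref 4 -> FAULT, evict 1, frames=[4,2,3] (faults so far: 5)
  step 10: ref 2 -> HIT, frames=[4,2,3] (faults so far: 5)
  step 11: ref 3 -> HIT, frames=[4,2,3] (faults so far: 5)
  step 12: ref 4 -> HIT, frames=[4,2,3] (faults so far: 5)
  step 13: ref 1 -> FAULT, evict 3, frames=[4,2,1] (faults so far: 6)
  step 14: ref 1 -> HIT, frames=[4,2,1] (faults so far: 6)
  step 15: ref 2 -> HIT, frames=[4,2,1] (faults so far: 6)
  Optimal total faults: 6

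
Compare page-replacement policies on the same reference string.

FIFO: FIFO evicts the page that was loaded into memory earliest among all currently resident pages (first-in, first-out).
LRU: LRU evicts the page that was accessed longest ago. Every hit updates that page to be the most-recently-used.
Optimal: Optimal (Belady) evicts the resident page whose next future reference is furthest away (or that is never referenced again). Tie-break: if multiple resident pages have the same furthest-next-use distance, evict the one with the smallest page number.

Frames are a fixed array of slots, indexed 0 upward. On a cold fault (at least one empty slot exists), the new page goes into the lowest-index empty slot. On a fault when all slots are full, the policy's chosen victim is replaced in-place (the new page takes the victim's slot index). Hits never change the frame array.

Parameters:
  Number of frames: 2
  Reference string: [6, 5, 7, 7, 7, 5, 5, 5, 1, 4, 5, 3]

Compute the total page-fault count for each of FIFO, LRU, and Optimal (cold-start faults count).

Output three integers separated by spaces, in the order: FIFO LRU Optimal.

--- FIFO ---
  step 0: ref 6 -> FAULT, frames=[6,-] (faults so far: 1)
  step 1: ref 5 -> FAULT, frames=[6,5] (faults so far: 2)
  step 2: ref 7 -> FAULT, evict 6, frames=[7,5] (faults so far: 3)
  step 3: ref 7 -> HIT, frames=[7,5] (faults so far: 3)
  step 4: ref 7 -> HIT, frames=[7,5] (faults so far: 3)
  step 5: ref 5 -> HIT, frames=[7,5] (faults so far: 3)
  step 6: ref 5 -> HIT, frames=[7,5] (faults so far: 3)
  step 7: ref 5 -> HIT, frames=[7,5] (faults so far: 3)
  step 8: ref 1 -> FAULT, evict 5, frames=[7,1] (faults so far: 4)
  step 9: ref 4 -> FAULT, evict 7, frames=[4,1] (faults so far: 5)
  step 10: ref 5 -> FAULT, evict 1, frames=[4,5] (faults so far: 6)
  step 11: ref 3 -> FAULT, evict 4, frames=[3,5] (faults so far: 7)
  FIFO total faults: 7
--- LRU ---
  step 0: ref 6 -> FAULT, frames=[6,-] (faults so far: 1)
  step 1: ref 5 -> FAULT, frames=[6,5] (faults so far: 2)
  step 2: ref 7 -> FAULT, evict 6, frames=[7,5] (faults so far: 3)
  step 3: ref 7 -> HIT, frames=[7,5] (faults so far: 3)
  step 4: ref 7 -> HIT, frames=[7,5] (faults so far: 3)
  step 5: ref 5 -> HIT, frames=[7,5] (faults so far: 3)
  step 6: ref 5 -> HIT, frames=[7,5] (faults so far: 3)
  step 7: ref 5 -> HIT, frames=[7,5] (faults so far: 3)
  step 8: ref 1 -> FAULT, evict 7, frames=[1,5] (faults so far: 4)
  step 9: ref 4 -> FAULT, evict 5, frames=[1,4] (faults so far: 5)
  step 10: ref 5 -> FAULT, evict 1, frames=[5,4] (faults so far: 6)
  step 11: ref 3 -> FAULT, evict 4, frames=[5,3] (faults so far: 7)
  LRU total faults: 7
--- Optimal ---
  step 0: ref 6 -> FAULT, frames=[6,-] (faults so far: 1)
  step 1: ref 5 -> FAULT, frames=[6,5] (faults so far: 2)
  step 2: ref 7 -> FAULT, evict 6, frames=[7,5] (faults so far: 3)
  step 3: ref 7 -> HIT, frames=[7,5] (faults so far: 3)
  step 4: ref 7 -> HIT, frames=[7,5] (faults so far: 3)
  step 5: ref 5 -> HIT, frames=[7,5] (faults so far: 3)
  step 6: ref 5 -> HIT, frames=[7,5] (faults so far: 3)
  step 7: ref 5 -> HIT, frames=[7,5] (faults so far: 3)
  step 8: ref 1 -> FAULT, evict 7, frames=[1,5] (faults so far: 4)
  step 9: ref 4 -> FAULT, evict 1, frames=[4,5] (faults so far: 5)
  step 10: ref 5 -> HIT, frames=[4,5] (faults so far: 5)
  step 11: ref 3 -> FAULT, evict 4, frames=[3,5] (faults so far: 6)
  Optimal total faults: 6

Answer: 7 7 6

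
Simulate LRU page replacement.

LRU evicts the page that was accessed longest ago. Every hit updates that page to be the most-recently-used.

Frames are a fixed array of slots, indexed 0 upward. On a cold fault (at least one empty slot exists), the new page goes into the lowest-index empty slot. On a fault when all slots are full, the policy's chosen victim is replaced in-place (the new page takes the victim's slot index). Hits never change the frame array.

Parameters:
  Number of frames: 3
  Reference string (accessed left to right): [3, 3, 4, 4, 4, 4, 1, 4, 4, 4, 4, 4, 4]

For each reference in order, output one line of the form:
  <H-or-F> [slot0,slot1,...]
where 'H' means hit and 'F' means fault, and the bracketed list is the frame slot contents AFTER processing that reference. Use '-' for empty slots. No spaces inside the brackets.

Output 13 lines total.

F [3,-,-]
H [3,-,-]
F [3,4,-]
H [3,4,-]
H [3,4,-]
H [3,4,-]
F [3,4,1]
H [3,4,1]
H [3,4,1]
H [3,4,1]
H [3,4,1]
H [3,4,1]
H [3,4,1]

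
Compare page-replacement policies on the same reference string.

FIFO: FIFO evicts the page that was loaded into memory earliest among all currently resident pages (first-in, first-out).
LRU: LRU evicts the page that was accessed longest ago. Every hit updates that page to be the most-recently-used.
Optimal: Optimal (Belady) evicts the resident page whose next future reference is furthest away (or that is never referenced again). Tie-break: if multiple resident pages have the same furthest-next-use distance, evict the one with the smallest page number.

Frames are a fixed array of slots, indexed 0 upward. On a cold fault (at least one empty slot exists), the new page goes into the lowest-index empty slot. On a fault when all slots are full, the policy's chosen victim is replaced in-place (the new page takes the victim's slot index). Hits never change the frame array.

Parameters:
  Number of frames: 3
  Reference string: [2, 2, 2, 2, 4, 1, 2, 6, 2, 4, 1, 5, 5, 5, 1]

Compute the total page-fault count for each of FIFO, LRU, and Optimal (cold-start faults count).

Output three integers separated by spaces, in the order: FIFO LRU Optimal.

Answer: 8 7 6

Derivation:
--- FIFO ---
  step 0: ref 2 -> FAULT, frames=[2,-,-] (faults so far: 1)
  step 1: ref 2 -> HIT, frames=[2,-,-] (faults so far: 1)
  step 2: ref 2 -> HIT, frames=[2,-,-] (faults so far: 1)
  step 3: ref 2 -> HIT, frames=[2,-,-] (faults so far: 1)
  step 4: ref 4 -> FAULT, frames=[2,4,-] (faults so far: 2)
  step 5: ref 1 -> FAULT, frames=[2,4,1] (faults so far: 3)
  step 6: ref 2 -> HIT, frames=[2,4,1] (faults so far: 3)
  step 7: ref 6 -> FAULT, evict 2, frames=[6,4,1] (faults so far: 4)
  step 8: ref 2 -> FAULT, evict 4, frames=[6,2,1] (faults so far: 5)
  step 9: ref 4 -> FAULT, evict 1, frames=[6,2,4] (faults so far: 6)
  step 10: ref 1 -> FAULT, evict 6, frames=[1,2,4] (faults so far: 7)
  step 11: ref 5 -> FAULT, evict 2, frames=[1,5,4] (faults so far: 8)
  step 12: ref 5 -> HIT, frames=[1,5,4] (faults so far: 8)
  step 13: ref 5 -> HIT, frames=[1,5,4] (faults so far: 8)
  step 14: ref 1 -> HIT, frames=[1,5,4] (faults so far: 8)
  FIFO total faults: 8
--- LRU ---
  step 0: ref 2 -> FAULT, frames=[2,-,-] (faults so far: 1)
  step 1: ref 2 -> HIT, frames=[2,-,-] (faults so far: 1)
  step 2: ref 2 -> HIT, frames=[2,-,-] (faults so far: 1)
  step 3: ref 2 -> HIT, frames=[2,-,-] (faults so far: 1)
  step 4: ref 4 -> FAULT, frames=[2,4,-] (faults so far: 2)
  step 5: ref 1 -> FAULT, frames=[2,4,1] (faults so far: 3)
  step 6: ref 2 -> HIT, frames=[2,4,1] (faults so far: 3)
  step 7: ref 6 -> FAULT, evict 4, frames=[2,6,1] (faults so far: 4)
  step 8: ref 2 -> HIT, frames=[2,6,1] (faults so far: 4)
  step 9: ref 4 -> FAULT, evict 1, frames=[2,6,4] (faults so far: 5)
  step 10: ref 1 -> FAULT, evict 6, frames=[2,1,4] (faults so far: 6)
  step 11: ref 5 -> FAULT, evict 2, frames=[5,1,4] (faults so far: 7)
  step 12: ref 5 -> HIT, frames=[5,1,4] (faults so far: 7)
  step 13: ref 5 -> HIT, frames=[5,1,4] (faults so far: 7)
  step 14: ref 1 -> HIT, frames=[5,1,4] (faults so far: 7)
  LRU total faults: 7
--- Optimal ---
  step 0: ref 2 -> FAULT, frames=[2,-,-] (faults so far: 1)
  step 1: ref 2 -> HIT, frames=[2,-,-] (faults so far: 1)
  step 2: ref 2 -> HIT, frames=[2,-,-] (faults so far: 1)
  step 3: ref 2 -> HIT, frames=[2,-,-] (faults so far: 1)
  step 4: ref 4 -> FAULT, frames=[2,4,-] (faults so far: 2)
  step 5: ref 1 -> FAULT, frames=[2,4,1] (faults so far: 3)
  step 6: ref 2 -> HIT, frames=[2,4,1] (faults so far: 3)
  step 7: ref 6 -> FAULT, evict 1, frames=[2,4,6] (faults so far: 4)
  step 8: ref 2 -> HIT, frames=[2,4,6] (faults so far: 4)
  step 9: ref 4 -> HIT, frames=[2,4,6] (faults so far: 4)
  step 10: ref 1 -> FAULT, evict 2, frames=[1,4,6] (faults so far: 5)
  step 11: ref 5 -> FAULT, evict 4, frames=[1,5,6] (faults so far: 6)
  step 12: ref 5 -> HIT, frames=[1,5,6] (faults so far: 6)
  step 13: ref 5 -> HIT, frames=[1,5,6] (faults so far: 6)
  step 14: ref 1 -> HIT, frames=[1,5,6] (faults so far: 6)
  Optimal total faults: 6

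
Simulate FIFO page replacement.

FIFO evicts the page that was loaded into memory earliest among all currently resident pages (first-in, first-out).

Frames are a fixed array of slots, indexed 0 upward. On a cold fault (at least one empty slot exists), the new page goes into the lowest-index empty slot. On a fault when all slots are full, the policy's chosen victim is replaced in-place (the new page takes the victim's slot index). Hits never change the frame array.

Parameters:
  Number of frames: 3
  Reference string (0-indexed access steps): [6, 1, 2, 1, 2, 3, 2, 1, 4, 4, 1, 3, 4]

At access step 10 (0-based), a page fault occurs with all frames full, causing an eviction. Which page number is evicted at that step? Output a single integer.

Step 0: ref 6 -> FAULT, frames=[6,-,-]
Step 1: ref 1 -> FAULT, frames=[6,1,-]
Step 2: ref 2 -> FAULT, frames=[6,1,2]
Step 3: ref 1 -> HIT, frames=[6,1,2]
Step 4: ref 2 -> HIT, frames=[6,1,2]
Step 5: ref 3 -> FAULT, evict 6, frames=[3,1,2]
Step 6: ref 2 -> HIT, frames=[3,1,2]
Step 7: ref 1 -> HIT, frames=[3,1,2]
Step 8: ref 4 -> FAULT, evict 1, frames=[3,4,2]
Step 9: ref 4 -> HIT, frames=[3,4,2]
Step 10: ref 1 -> FAULT, evict 2, frames=[3,4,1]
At step 10: evicted page 2

Answer: 2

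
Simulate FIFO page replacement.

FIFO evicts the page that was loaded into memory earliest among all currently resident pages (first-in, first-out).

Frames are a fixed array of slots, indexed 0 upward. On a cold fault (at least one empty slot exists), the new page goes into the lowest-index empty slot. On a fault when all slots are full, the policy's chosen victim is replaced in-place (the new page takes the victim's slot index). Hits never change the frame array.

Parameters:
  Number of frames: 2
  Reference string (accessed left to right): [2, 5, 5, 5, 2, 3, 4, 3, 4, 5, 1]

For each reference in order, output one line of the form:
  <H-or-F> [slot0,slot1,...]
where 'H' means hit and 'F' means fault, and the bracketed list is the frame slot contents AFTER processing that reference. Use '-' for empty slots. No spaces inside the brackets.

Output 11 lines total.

F [2,-]
F [2,5]
H [2,5]
H [2,5]
H [2,5]
F [3,5]
F [3,4]
H [3,4]
H [3,4]
F [5,4]
F [5,1]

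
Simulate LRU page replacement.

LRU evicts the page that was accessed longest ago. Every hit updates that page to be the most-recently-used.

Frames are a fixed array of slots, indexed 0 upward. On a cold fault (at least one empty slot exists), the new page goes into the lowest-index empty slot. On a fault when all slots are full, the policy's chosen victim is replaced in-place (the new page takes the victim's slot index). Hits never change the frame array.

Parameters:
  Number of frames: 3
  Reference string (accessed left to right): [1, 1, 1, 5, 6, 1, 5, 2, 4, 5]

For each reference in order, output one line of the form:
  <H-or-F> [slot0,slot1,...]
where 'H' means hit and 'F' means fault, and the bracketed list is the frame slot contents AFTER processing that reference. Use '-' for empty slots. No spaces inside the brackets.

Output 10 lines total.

F [1,-,-]
H [1,-,-]
H [1,-,-]
F [1,5,-]
F [1,5,6]
H [1,5,6]
H [1,5,6]
F [1,5,2]
F [4,5,2]
H [4,5,2]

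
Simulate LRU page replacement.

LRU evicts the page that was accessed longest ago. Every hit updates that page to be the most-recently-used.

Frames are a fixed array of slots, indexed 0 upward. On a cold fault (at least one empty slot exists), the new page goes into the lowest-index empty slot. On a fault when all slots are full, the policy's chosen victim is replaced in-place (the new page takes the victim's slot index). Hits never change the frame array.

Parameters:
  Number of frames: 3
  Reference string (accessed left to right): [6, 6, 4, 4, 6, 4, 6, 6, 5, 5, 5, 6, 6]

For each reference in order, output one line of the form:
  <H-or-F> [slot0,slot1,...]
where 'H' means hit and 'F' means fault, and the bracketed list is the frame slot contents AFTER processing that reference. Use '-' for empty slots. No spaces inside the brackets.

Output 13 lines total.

F [6,-,-]
H [6,-,-]
F [6,4,-]
H [6,4,-]
H [6,4,-]
H [6,4,-]
H [6,4,-]
H [6,4,-]
F [6,4,5]
H [6,4,5]
H [6,4,5]
H [6,4,5]
H [6,4,5]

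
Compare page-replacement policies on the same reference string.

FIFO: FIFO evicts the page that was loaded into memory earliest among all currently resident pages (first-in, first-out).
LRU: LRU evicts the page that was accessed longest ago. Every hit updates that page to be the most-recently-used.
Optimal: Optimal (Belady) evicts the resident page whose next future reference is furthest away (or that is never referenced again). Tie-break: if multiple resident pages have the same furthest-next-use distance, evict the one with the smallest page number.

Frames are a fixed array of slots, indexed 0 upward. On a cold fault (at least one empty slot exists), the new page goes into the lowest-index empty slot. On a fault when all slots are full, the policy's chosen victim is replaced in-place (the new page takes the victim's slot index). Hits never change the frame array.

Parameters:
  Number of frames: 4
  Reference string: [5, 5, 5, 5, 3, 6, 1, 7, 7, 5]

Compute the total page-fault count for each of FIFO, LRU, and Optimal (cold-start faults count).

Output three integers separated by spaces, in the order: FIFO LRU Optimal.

--- FIFO ---
  step 0: ref 5 -> FAULT, frames=[5,-,-,-] (faults so far: 1)
  step 1: ref 5 -> HIT, frames=[5,-,-,-] (faults so far: 1)
  step 2: ref 5 -> HIT, frames=[5,-,-,-] (faults so far: 1)
  step 3: ref 5 -> HIT, frames=[5,-,-,-] (faults so far: 1)
  step 4: ref 3 -> FAULT, frames=[5,3,-,-] (faults so far: 2)
  step 5: ref 6 -> FAULT, frames=[5,3,6,-] (faults so far: 3)
  step 6: ref 1 -> FAULT, frames=[5,3,6,1] (faults so far: 4)
  step 7: ref 7 -> FAULT, evict 5, frames=[7,3,6,1] (faults so far: 5)
  step 8: ref 7 -> HIT, frames=[7,3,6,1] (faults so far: 5)
  step 9: ref 5 -> FAULT, evict 3, frames=[7,5,6,1] (faults so far: 6)
  FIFO total faults: 6
--- LRU ---
  step 0: ref 5 -> FAULT, frames=[5,-,-,-] (faults so far: 1)
  step 1: ref 5 -> HIT, frames=[5,-,-,-] (faults so far: 1)
  step 2: ref 5 -> HIT, frames=[5,-,-,-] (faults so far: 1)
  step 3: ref 5 -> HIT, frames=[5,-,-,-] (faults so far: 1)
  step 4: ref 3 -> FAULT, frames=[5,3,-,-] (faults so far: 2)
  step 5: ref 6 -> FAULT, frames=[5,3,6,-] (faults so far: 3)
  step 6: ref 1 -> FAULT, frames=[5,3,6,1] (faults so far: 4)
  step 7: ref 7 -> FAULT, evict 5, frames=[7,3,6,1] (faults so far: 5)
  step 8: ref 7 -> HIT, frames=[7,3,6,1] (faults so far: 5)
  step 9: ref 5 -> FAULT, evict 3, frames=[7,5,6,1] (faults so far: 6)
  LRU total faults: 6
--- Optimal ---
  step 0: ref 5 -> FAULT, frames=[5,-,-,-] (faults so far: 1)
  step 1: ref 5 -> HIT, frames=[5,-,-,-] (faults so far: 1)
  step 2: ref 5 -> HIT, frames=[5,-,-,-] (faults so far: 1)
  step 3: ref 5 -> HIT, frames=[5,-,-,-] (faults so far: 1)
  step 4: ref 3 -> FAULT, frames=[5,3,-,-] (faults so far: 2)
  step 5: ref 6 -> FAULT, frames=[5,3,6,-] (faults so far: 3)
  step 6: ref 1 -> FAULT, frames=[5,3,6,1] (faults so far: 4)
  step 7: ref 7 -> FAULT, evict 1, frames=[5,3,6,7] (faults so far: 5)
  step 8: ref 7 -> HIT, frames=[5,3,6,7] (faults so far: 5)
  step 9: ref 5 -> HIT, frames=[5,3,6,7] (faults so far: 5)
  Optimal total faults: 5

Answer: 6 6 5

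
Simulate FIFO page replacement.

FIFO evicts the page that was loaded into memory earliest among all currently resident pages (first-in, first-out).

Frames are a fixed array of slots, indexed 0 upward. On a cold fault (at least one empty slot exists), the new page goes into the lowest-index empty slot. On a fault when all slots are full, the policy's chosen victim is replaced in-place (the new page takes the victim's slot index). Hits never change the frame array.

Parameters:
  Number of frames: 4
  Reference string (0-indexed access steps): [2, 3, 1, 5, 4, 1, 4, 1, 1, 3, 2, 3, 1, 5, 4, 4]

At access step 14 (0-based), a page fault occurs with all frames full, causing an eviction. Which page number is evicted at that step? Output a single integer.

Answer: 2

Derivation:
Step 0: ref 2 -> FAULT, frames=[2,-,-,-]
Step 1: ref 3 -> FAULT, frames=[2,3,-,-]
Step 2: ref 1 -> FAULT, frames=[2,3,1,-]
Step 3: ref 5 -> FAULT, frames=[2,3,1,5]
Step 4: ref 4 -> FAULT, evict 2, frames=[4,3,1,5]
Step 5: ref 1 -> HIT, frames=[4,3,1,5]
Step 6: ref 4 -> HIT, frames=[4,3,1,5]
Step 7: ref 1 -> HIT, frames=[4,3,1,5]
Step 8: ref 1 -> HIT, frames=[4,3,1,5]
Step 9: ref 3 -> HIT, frames=[4,3,1,5]
Step 10: ref 2 -> FAULT, evict 3, frames=[4,2,1,5]
Step 11: ref 3 -> FAULT, evict 1, frames=[4,2,3,5]
Step 12: ref 1 -> FAULT, evict 5, frames=[4,2,3,1]
Step 13: ref 5 -> FAULT, evict 4, frames=[5,2,3,1]
Step 14: ref 4 -> FAULT, evict 2, frames=[5,4,3,1]
At step 14: evicted page 2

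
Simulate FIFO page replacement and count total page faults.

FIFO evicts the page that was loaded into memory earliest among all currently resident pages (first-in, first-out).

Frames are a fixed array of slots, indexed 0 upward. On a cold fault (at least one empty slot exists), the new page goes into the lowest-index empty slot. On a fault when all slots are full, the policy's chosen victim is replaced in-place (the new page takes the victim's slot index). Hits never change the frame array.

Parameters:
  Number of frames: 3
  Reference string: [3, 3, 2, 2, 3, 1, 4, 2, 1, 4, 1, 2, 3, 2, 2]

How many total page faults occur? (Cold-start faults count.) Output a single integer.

Step 0: ref 3 → FAULT, frames=[3,-,-]
Step 1: ref 3 → HIT, frames=[3,-,-]
Step 2: ref 2 → FAULT, frames=[3,2,-]
Step 3: ref 2 → HIT, frames=[3,2,-]
Step 4: ref 3 → HIT, frames=[3,2,-]
Step 5: ref 1 → FAULT, frames=[3,2,1]
Step 6: ref 4 → FAULT (evict 3), frames=[4,2,1]
Step 7: ref 2 → HIT, frames=[4,2,1]
Step 8: ref 1 → HIT, frames=[4,2,1]
Step 9: ref 4 → HIT, frames=[4,2,1]
Step 10: ref 1 → HIT, frames=[4,2,1]
Step 11: ref 2 → HIT, frames=[4,2,1]
Step 12: ref 3 → FAULT (evict 2), frames=[4,3,1]
Step 13: ref 2 → FAULT (evict 1), frames=[4,3,2]
Step 14: ref 2 → HIT, frames=[4,3,2]
Total faults: 6

Answer: 6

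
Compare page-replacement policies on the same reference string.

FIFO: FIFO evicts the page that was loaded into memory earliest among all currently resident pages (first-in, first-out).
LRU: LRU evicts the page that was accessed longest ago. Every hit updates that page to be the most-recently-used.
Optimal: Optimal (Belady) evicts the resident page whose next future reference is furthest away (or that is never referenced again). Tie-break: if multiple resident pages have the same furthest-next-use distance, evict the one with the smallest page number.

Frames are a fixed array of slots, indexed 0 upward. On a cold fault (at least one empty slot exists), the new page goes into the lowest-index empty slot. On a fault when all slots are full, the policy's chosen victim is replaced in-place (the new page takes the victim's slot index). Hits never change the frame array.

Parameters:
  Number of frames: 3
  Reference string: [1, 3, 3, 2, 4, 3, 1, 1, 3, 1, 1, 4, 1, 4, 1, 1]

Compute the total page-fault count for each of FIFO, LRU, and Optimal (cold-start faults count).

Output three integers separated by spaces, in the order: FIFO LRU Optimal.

Answer: 6 5 4

Derivation:
--- FIFO ---
  step 0: ref 1 -> FAULT, frames=[1,-,-] (faults so far: 1)
  step 1: ref 3 -> FAULT, frames=[1,3,-] (faults so far: 2)
  step 2: ref 3 -> HIT, frames=[1,3,-] (faults so far: 2)
  step 3: ref 2 -> FAULT, frames=[1,3,2] (faults so far: 3)
  step 4: ref 4 -> FAULT, evict 1, frames=[4,3,2] (faults so far: 4)
  step 5: ref 3 -> HIT, frames=[4,3,2] (faults so far: 4)
  step 6: ref 1 -> FAULT, evict 3, frames=[4,1,2] (faults so far: 5)
  step 7: ref 1 -> HIT, frames=[4,1,2] (faults so far: 5)
  step 8: ref 3 -> FAULT, evict 2, frames=[4,1,3] (faults so far: 6)
  step 9: ref 1 -> HIT, frames=[4,1,3] (faults so far: 6)
  step 10: ref 1 -> HIT, frames=[4,1,3] (faults so far: 6)
  step 11: ref 4 -> HIT, frames=[4,1,3] (faults so far: 6)
  step 12: ref 1 -> HIT, frames=[4,1,3] (faults so far: 6)
  step 13: ref 4 -> HIT, frames=[4,1,3] (faults so far: 6)
  step 14: ref 1 -> HIT, frames=[4,1,3] (faults so far: 6)
  step 15: ref 1 -> HIT, frames=[4,1,3] (faults so far: 6)
  FIFO total faults: 6
--- LRU ---
  step 0: ref 1 -> FAULT, frames=[1,-,-] (faults so far: 1)
  step 1: ref 3 -> FAULT, frames=[1,3,-] (faults so far: 2)
  step 2: ref 3 -> HIT, frames=[1,3,-] (faults so far: 2)
  step 3: ref 2 -> FAULT, frames=[1,3,2] (faults so far: 3)
  step 4: ref 4 -> FAULT, evict 1, frames=[4,3,2] (faults so far: 4)
  step 5: ref 3 -> HIT, frames=[4,3,2] (faults so far: 4)
  step 6: ref 1 -> FAULT, evict 2, frames=[4,3,1] (faults so far: 5)
  step 7: ref 1 -> HIT, frames=[4,3,1] (faults so far: 5)
  step 8: ref 3 -> HIT, frames=[4,3,1] (faults so far: 5)
  step 9: ref 1 -> HIT, frames=[4,3,1] (faults so far: 5)
  step 10: ref 1 -> HIT, frames=[4,3,1] (faults so far: 5)
  step 11: ref 4 -> HIT, frames=[4,3,1] (faults so far: 5)
  step 12: ref 1 -> HIT, frames=[4,3,1] (faults so far: 5)
  step 13: ref 4 -> HIT, frames=[4,3,1] (faults so far: 5)
  step 14: ref 1 -> HIT, frames=[4,3,1] (faults so far: 5)
  step 15: ref 1 -> HIT, frames=[4,3,1] (faults so far: 5)
  LRU total faults: 5
--- Optimal ---
  step 0: ref 1 -> FAULT, frames=[1,-,-] (faults so far: 1)
  step 1: ref 3 -> FAULT, frames=[1,3,-] (faults so far: 2)
  step 2: ref 3 -> HIT, frames=[1,3,-] (faults so far: 2)
  step 3: ref 2 -> FAULT, frames=[1,3,2] (faults so far: 3)
  step 4: ref 4 -> FAULT, evict 2, frames=[1,3,4] (faults so far: 4)
  step 5: ref 3 -> HIT, frames=[1,3,4] (faults so far: 4)
  step 6: ref 1 -> HIT, frames=[1,3,4] (faults so far: 4)
  step 7: ref 1 -> HIT, frames=[1,3,4] (faults so far: 4)
  step 8: ref 3 -> HIT, frames=[1,3,4] (faults so far: 4)
  step 9: ref 1 -> HIT, frames=[1,3,4] (faults so far: 4)
  step 10: ref 1 -> HIT, frames=[1,3,4] (faults so far: 4)
  step 11: ref 4 -> HIT, frames=[1,3,4] (faults so far: 4)
  step 12: ref 1 -> HIT, frames=[1,3,4] (faults so far: 4)
  step 13: ref 4 -> HIT, frames=[1,3,4] (faults so far: 4)
  step 14: ref 1 -> HIT, frames=[1,3,4] (faults so far: 4)
  step 15: ref 1 -> HIT, frames=[1,3,4] (faults so far: 4)
  Optimal total faults: 4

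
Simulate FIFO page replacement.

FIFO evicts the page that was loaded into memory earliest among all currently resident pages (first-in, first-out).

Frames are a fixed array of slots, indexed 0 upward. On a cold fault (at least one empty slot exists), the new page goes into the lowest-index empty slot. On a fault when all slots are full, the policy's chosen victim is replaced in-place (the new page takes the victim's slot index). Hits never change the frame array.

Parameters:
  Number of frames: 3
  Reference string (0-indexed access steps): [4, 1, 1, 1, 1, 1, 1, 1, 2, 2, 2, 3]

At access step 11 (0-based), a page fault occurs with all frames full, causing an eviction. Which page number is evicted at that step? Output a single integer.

Answer: 4

Derivation:
Step 0: ref 4 -> FAULT, frames=[4,-,-]
Step 1: ref 1 -> FAULT, frames=[4,1,-]
Step 2: ref 1 -> HIT, frames=[4,1,-]
Step 3: ref 1 -> HIT, frames=[4,1,-]
Step 4: ref 1 -> HIT, frames=[4,1,-]
Step 5: ref 1 -> HIT, frames=[4,1,-]
Step 6: ref 1 -> HIT, frames=[4,1,-]
Step 7: ref 1 -> HIT, frames=[4,1,-]
Step 8: ref 2 -> FAULT, frames=[4,1,2]
Step 9: ref 2 -> HIT, frames=[4,1,2]
Step 10: ref 2 -> HIT, frames=[4,1,2]
Step 11: ref 3 -> FAULT, evict 4, frames=[3,1,2]
At step 11: evicted page 4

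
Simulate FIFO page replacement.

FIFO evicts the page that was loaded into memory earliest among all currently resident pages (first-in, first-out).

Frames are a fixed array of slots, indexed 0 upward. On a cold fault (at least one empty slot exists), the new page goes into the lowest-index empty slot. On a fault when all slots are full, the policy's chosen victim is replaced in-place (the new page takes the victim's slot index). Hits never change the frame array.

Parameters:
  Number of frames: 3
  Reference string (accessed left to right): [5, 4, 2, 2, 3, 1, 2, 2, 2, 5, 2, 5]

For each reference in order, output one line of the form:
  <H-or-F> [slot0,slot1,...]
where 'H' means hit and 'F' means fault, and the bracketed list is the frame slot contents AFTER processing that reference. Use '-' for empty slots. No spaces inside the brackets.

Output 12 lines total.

F [5,-,-]
F [5,4,-]
F [5,4,2]
H [5,4,2]
F [3,4,2]
F [3,1,2]
H [3,1,2]
H [3,1,2]
H [3,1,2]
F [3,1,5]
F [2,1,5]
H [2,1,5]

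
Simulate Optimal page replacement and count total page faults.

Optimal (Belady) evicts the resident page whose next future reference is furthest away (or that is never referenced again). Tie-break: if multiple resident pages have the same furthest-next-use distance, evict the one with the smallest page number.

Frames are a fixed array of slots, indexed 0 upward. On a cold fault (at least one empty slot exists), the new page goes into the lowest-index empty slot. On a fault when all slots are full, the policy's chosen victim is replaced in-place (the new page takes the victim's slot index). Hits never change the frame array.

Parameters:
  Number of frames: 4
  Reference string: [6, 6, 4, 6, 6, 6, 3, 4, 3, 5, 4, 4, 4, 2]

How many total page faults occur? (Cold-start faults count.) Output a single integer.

Step 0: ref 6 → FAULT, frames=[6,-,-,-]
Step 1: ref 6 → HIT, frames=[6,-,-,-]
Step 2: ref 4 → FAULT, frames=[6,4,-,-]
Step 3: ref 6 → HIT, frames=[6,4,-,-]
Step 4: ref 6 → HIT, frames=[6,4,-,-]
Step 5: ref 6 → HIT, frames=[6,4,-,-]
Step 6: ref 3 → FAULT, frames=[6,4,3,-]
Step 7: ref 4 → HIT, frames=[6,4,3,-]
Step 8: ref 3 → HIT, frames=[6,4,3,-]
Step 9: ref 5 → FAULT, frames=[6,4,3,5]
Step 10: ref 4 → HIT, frames=[6,4,3,5]
Step 11: ref 4 → HIT, frames=[6,4,3,5]
Step 12: ref 4 → HIT, frames=[6,4,3,5]
Step 13: ref 2 → FAULT (evict 3), frames=[6,4,2,5]
Total faults: 5

Answer: 5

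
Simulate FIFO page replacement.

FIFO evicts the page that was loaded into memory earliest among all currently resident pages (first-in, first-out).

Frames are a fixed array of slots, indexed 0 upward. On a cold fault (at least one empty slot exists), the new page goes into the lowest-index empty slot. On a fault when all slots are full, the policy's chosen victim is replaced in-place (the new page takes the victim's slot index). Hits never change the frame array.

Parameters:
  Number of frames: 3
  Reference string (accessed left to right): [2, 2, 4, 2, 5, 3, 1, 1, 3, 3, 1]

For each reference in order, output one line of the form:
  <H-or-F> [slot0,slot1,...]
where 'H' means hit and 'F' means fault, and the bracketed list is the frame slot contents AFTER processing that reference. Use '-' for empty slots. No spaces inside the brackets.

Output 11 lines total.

F [2,-,-]
H [2,-,-]
F [2,4,-]
H [2,4,-]
F [2,4,5]
F [3,4,5]
F [3,1,5]
H [3,1,5]
H [3,1,5]
H [3,1,5]
H [3,1,5]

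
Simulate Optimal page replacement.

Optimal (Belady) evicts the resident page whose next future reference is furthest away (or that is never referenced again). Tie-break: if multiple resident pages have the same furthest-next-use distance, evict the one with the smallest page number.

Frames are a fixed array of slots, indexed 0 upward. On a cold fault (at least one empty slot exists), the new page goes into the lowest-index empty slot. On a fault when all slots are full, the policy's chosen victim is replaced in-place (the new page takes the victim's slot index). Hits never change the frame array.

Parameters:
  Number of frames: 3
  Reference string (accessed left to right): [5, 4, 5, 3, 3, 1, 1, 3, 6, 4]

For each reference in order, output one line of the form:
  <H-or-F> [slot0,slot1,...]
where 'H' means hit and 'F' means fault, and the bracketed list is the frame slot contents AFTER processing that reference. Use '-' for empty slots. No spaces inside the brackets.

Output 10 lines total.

F [5,-,-]
F [5,4,-]
H [5,4,-]
F [5,4,3]
H [5,4,3]
F [1,4,3]
H [1,4,3]
H [1,4,3]
F [6,4,3]
H [6,4,3]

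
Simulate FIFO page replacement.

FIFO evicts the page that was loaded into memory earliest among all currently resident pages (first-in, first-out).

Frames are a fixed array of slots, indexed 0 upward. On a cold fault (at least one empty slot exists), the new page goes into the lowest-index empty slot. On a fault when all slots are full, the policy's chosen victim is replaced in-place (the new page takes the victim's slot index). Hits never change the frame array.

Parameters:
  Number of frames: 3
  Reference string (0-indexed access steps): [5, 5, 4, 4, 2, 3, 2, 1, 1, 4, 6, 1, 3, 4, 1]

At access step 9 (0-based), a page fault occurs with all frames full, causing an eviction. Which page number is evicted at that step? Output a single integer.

Answer: 2

Derivation:
Step 0: ref 5 -> FAULT, frames=[5,-,-]
Step 1: ref 5 -> HIT, frames=[5,-,-]
Step 2: ref 4 -> FAULT, frames=[5,4,-]
Step 3: ref 4 -> HIT, frames=[5,4,-]
Step 4: ref 2 -> FAULT, frames=[5,4,2]
Step 5: ref 3 -> FAULT, evict 5, frames=[3,4,2]
Step 6: ref 2 -> HIT, frames=[3,4,2]
Step 7: ref 1 -> FAULT, evict 4, frames=[3,1,2]
Step 8: ref 1 -> HIT, frames=[3,1,2]
Step 9: ref 4 -> FAULT, evict 2, frames=[3,1,4]
At step 9: evicted page 2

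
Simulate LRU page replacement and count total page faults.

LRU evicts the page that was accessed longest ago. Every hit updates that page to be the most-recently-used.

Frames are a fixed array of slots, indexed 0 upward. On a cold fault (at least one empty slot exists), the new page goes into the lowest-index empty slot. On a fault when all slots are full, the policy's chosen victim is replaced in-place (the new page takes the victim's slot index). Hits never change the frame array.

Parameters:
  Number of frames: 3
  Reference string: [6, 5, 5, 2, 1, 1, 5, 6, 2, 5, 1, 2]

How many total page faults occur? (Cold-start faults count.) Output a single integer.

Step 0: ref 6 → FAULT, frames=[6,-,-]
Step 1: ref 5 → FAULT, frames=[6,5,-]
Step 2: ref 5 → HIT, frames=[6,5,-]
Step 3: ref 2 → FAULT, frames=[6,5,2]
Step 4: ref 1 → FAULT (evict 6), frames=[1,5,2]
Step 5: ref 1 → HIT, frames=[1,5,2]
Step 6: ref 5 → HIT, frames=[1,5,2]
Step 7: ref 6 → FAULT (evict 2), frames=[1,5,6]
Step 8: ref 2 → FAULT (evict 1), frames=[2,5,6]
Step 9: ref 5 → HIT, frames=[2,5,6]
Step 10: ref 1 → FAULT (evict 6), frames=[2,5,1]
Step 11: ref 2 → HIT, frames=[2,5,1]
Total faults: 7

Answer: 7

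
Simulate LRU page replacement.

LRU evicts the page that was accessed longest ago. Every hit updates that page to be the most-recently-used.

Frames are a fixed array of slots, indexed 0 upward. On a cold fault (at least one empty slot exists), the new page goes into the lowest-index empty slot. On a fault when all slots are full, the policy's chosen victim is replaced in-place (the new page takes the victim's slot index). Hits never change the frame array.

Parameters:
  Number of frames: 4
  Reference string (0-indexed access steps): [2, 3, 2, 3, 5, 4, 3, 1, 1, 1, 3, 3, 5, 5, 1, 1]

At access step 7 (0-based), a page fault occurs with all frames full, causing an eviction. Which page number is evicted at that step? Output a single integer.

Step 0: ref 2 -> FAULT, frames=[2,-,-,-]
Step 1: ref 3 -> FAULT, frames=[2,3,-,-]
Step 2: ref 2 -> HIT, frames=[2,3,-,-]
Step 3: ref 3 -> HIT, frames=[2,3,-,-]
Step 4: ref 5 -> FAULT, frames=[2,3,5,-]
Step 5: ref 4 -> FAULT, frames=[2,3,5,4]
Step 6: ref 3 -> HIT, frames=[2,3,5,4]
Step 7: ref 1 -> FAULT, evict 2, frames=[1,3,5,4]
At step 7: evicted page 2

Answer: 2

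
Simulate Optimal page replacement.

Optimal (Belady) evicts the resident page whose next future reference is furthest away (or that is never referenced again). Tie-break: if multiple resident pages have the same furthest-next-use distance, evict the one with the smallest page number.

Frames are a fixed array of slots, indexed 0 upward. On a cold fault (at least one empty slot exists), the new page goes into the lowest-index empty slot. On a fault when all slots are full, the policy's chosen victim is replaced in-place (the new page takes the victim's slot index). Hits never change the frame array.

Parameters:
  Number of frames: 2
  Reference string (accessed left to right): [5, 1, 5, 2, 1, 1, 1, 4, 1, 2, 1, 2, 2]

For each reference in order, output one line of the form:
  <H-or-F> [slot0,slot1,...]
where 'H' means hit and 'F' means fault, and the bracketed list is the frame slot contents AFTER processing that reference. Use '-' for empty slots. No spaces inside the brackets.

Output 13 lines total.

F [5,-]
F [5,1]
H [5,1]
F [2,1]
H [2,1]
H [2,1]
H [2,1]
F [4,1]
H [4,1]
F [2,1]
H [2,1]
H [2,1]
H [2,1]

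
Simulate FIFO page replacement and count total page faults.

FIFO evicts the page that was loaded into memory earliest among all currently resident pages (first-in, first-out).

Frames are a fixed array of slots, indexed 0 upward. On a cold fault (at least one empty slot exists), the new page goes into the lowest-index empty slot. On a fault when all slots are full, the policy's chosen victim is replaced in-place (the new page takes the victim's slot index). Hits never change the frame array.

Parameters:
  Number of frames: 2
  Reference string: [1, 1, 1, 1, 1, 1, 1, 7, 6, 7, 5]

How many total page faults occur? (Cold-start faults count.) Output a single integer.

Answer: 4

Derivation:
Step 0: ref 1 → FAULT, frames=[1,-]
Step 1: ref 1 → HIT, frames=[1,-]
Step 2: ref 1 → HIT, frames=[1,-]
Step 3: ref 1 → HIT, frames=[1,-]
Step 4: ref 1 → HIT, frames=[1,-]
Step 5: ref 1 → HIT, frames=[1,-]
Step 6: ref 1 → HIT, frames=[1,-]
Step 7: ref 7 → FAULT, frames=[1,7]
Step 8: ref 6 → FAULT (evict 1), frames=[6,7]
Step 9: ref 7 → HIT, frames=[6,7]
Step 10: ref 5 → FAULT (evict 7), frames=[6,5]
Total faults: 4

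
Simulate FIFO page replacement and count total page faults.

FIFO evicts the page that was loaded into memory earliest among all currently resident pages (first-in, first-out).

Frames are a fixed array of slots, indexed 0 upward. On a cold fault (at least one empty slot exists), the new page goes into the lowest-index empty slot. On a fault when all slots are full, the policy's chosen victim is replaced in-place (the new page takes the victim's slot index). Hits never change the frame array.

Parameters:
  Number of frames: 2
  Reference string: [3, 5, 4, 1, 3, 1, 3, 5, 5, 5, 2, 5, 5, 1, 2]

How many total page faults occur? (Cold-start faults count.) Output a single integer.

Step 0: ref 3 → FAULT, frames=[3,-]
Step 1: ref 5 → FAULT, frames=[3,5]
Step 2: ref 4 → FAULT (evict 3), frames=[4,5]
Step 3: ref 1 → FAULT (evict 5), frames=[4,1]
Step 4: ref 3 → FAULT (evict 4), frames=[3,1]
Step 5: ref 1 → HIT, frames=[3,1]
Step 6: ref 3 → HIT, frames=[3,1]
Step 7: ref 5 → FAULT (evict 1), frames=[3,5]
Step 8: ref 5 → HIT, frames=[3,5]
Step 9: ref 5 → HIT, frames=[3,5]
Step 10: ref 2 → FAULT (evict 3), frames=[2,5]
Step 11: ref 5 → HIT, frames=[2,5]
Step 12: ref 5 → HIT, frames=[2,5]
Step 13: ref 1 → FAULT (evict 5), frames=[2,1]
Step 14: ref 2 → HIT, frames=[2,1]
Total faults: 8

Answer: 8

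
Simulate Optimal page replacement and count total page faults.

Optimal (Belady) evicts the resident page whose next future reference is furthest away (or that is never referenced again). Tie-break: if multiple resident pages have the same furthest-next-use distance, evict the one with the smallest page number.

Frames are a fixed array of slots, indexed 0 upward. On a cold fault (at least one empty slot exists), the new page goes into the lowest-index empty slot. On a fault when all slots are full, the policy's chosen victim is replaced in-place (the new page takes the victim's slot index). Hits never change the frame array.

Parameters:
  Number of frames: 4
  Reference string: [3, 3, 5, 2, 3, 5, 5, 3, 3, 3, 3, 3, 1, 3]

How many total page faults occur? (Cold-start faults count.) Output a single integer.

Step 0: ref 3 → FAULT, frames=[3,-,-,-]
Step 1: ref 3 → HIT, frames=[3,-,-,-]
Step 2: ref 5 → FAULT, frames=[3,5,-,-]
Step 3: ref 2 → FAULT, frames=[3,5,2,-]
Step 4: ref 3 → HIT, frames=[3,5,2,-]
Step 5: ref 5 → HIT, frames=[3,5,2,-]
Step 6: ref 5 → HIT, frames=[3,5,2,-]
Step 7: ref 3 → HIT, frames=[3,5,2,-]
Step 8: ref 3 → HIT, frames=[3,5,2,-]
Step 9: ref 3 → HIT, frames=[3,5,2,-]
Step 10: ref 3 → HIT, frames=[3,5,2,-]
Step 11: ref 3 → HIT, frames=[3,5,2,-]
Step 12: ref 1 → FAULT, frames=[3,5,2,1]
Step 13: ref 3 → HIT, frames=[3,5,2,1]
Total faults: 4

Answer: 4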